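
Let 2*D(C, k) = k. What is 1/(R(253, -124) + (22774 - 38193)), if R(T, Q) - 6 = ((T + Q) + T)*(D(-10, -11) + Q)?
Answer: -1/64882 ≈ -1.5413e-5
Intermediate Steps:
D(C, k) = k/2
R(T, Q) = 6 + (-11/2 + Q)*(Q + 2*T) (R(T, Q) = 6 + ((T + Q) + T)*((½)*(-11) + Q) = 6 + ((Q + T) + T)*(-11/2 + Q) = 6 + (Q + 2*T)*(-11/2 + Q) = 6 + (-11/2 + Q)*(Q + 2*T))
1/(R(253, -124) + (22774 - 38193)) = 1/((6 + (-124)² - 11*253 - 11/2*(-124) + 2*(-124)*253) + (22774 - 38193)) = 1/((6 + 15376 - 2783 + 682 - 62744) - 15419) = 1/(-49463 - 15419) = 1/(-64882) = -1/64882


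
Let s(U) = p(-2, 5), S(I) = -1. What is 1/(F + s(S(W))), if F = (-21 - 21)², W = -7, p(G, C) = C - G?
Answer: 1/1771 ≈ 0.00056465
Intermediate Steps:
s(U) = 7 (s(U) = 5 - 1*(-2) = 5 + 2 = 7)
F = 1764 (F = (-42)² = 1764)
1/(F + s(S(W))) = 1/(1764 + 7) = 1/1771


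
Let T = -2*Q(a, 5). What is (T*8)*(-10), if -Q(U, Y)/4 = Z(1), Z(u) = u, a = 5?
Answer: -640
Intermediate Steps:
Q(U, Y) = -4 (Q(U, Y) = -4*1 = -4)
T = 8 (T = -2*(-4) = 8)
(T*8)*(-10) = (8*8)*(-10) = 64*(-10) = -640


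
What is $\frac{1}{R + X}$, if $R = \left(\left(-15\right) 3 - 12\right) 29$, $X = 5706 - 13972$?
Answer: $- \frac{1}{9919} \approx -0.00010082$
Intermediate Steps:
$X = -8266$
$R = -1653$ ($R = \left(-45 - 12\right) 29 = \left(-57\right) 29 = -1653$)
$\frac{1}{R + X} = \frac{1}{-1653 - 8266} = \frac{1}{-9919} = - \frac{1}{9919}$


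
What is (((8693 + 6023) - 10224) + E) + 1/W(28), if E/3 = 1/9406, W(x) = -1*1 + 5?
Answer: 84508213/18812 ≈ 4492.3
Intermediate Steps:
W(x) = 4 (W(x) = -1 + 5 = 4)
E = 3/9406 ≈ 0.00031895
(((8693 + 6023) - 10224) + E) + 1/W(28) = (((8693 + 6023) - 10224) + 3/9406) + 1/4 = ((14716 - 10224) + 3/9406) + ¼ = (4492 + 3/9406) + ¼ = 42251755/9406 + ¼ = 84508213/18812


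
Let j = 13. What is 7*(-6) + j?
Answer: -29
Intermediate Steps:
7*(-6) + j = 7*(-6) + 13 = -42 + 13 = -29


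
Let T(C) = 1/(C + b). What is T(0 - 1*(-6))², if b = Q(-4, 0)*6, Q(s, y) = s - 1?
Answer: 1/576 ≈ 0.0017361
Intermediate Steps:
Q(s, y) = -1 + s
b = -30 (b = (-1 - 4)*6 = -5*6 = -30)
T(C) = 1/(-30 + C) (T(C) = 1/(C - 30) = 1/(-30 + C))
T(0 - 1*(-6))² = (1/(-30 + (0 - 1*(-6))))² = (1/(-30 + (0 + 6)))² = (1/(-30 + 6))² = (1/(-24))² = (-1/24)² = 1/576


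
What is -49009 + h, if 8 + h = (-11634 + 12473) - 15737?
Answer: -63915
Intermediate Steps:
h = -14906 (h = -8 + ((-11634 + 12473) - 15737) = -8 + (839 - 15737) = -8 - 14898 = -14906)
-49009 + h = -49009 - 14906 = -63915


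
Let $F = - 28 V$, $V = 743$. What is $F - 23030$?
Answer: $-43834$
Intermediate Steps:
$F = -20804$ ($F = \left(-28\right) 743 = -20804$)
$F - 23030 = -20804 - 23030 = -43834$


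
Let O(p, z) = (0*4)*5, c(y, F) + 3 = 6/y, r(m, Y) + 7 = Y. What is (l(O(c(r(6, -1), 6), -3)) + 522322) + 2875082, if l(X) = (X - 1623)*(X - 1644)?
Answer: 6065616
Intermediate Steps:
r(m, Y) = -7 + Y
c(y, F) = -3 + 6/y
O(p, z) = 0 (O(p, z) = 0*5 = 0)
l(X) = (-1644 + X)*(-1623 + X) (l(X) = (-1623 + X)*(-1644 + X) = (-1644 + X)*(-1623 + X))
(l(O(c(r(6, -1), 6), -3)) + 522322) + 2875082 = ((2668212 + 0² - 3267*0) + 522322) + 2875082 = ((2668212 + 0 + 0) + 522322) + 2875082 = (2668212 + 522322) + 2875082 = 3190534 + 2875082 = 6065616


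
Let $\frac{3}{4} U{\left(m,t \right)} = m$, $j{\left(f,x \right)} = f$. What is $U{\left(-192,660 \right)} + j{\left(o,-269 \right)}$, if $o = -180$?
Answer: $-436$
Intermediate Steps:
$U{\left(m,t \right)} = \frac{4 m}{3}$
$U{\left(-192,660 \right)} + j{\left(o,-269 \right)} = \frac{4}{3} \left(-192\right) - 180 = -256 - 180 = -436$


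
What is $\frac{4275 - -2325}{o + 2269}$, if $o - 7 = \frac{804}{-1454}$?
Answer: $\frac{95964}{33085} \approx 2.9005$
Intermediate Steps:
$o = \frac{4687}{727}$ ($o = 7 + \frac{804}{-1454} = 7 + 804 \left(- \frac{1}{1454}\right) = 7 - \frac{402}{727} = \frac{4687}{727} \approx 6.447$)
$\frac{4275 - -2325}{o + 2269} = \frac{4275 - -2325}{\frac{4687}{727} + 2269} = \frac{4275 + \left(-134 + 2459\right)}{\frac{1654250}{727}} = \left(4275 + 2325\right) \frac{727}{1654250} = 6600 \cdot \frac{727}{1654250} = \frac{95964}{33085}$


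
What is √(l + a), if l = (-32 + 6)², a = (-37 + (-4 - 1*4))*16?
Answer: 2*I*√11 ≈ 6.6332*I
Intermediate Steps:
a = -720 (a = (-37 + (-4 - 4))*16 = (-37 - 8)*16 = -45*16 = -720)
l = 676 (l = (-26)² = 676)
√(l + a) = √(676 - 720) = √(-44) = 2*I*√11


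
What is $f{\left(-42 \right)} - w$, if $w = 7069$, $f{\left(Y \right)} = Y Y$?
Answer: $-5305$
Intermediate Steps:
$f{\left(Y \right)} = Y^{2}$
$f{\left(-42 \right)} - w = \left(-42\right)^{2} - 7069 = 1764 - 7069 = -5305$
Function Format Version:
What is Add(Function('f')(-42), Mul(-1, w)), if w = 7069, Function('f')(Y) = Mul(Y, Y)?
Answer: -5305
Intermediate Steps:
Function('f')(Y) = Pow(Y, 2)
Add(Function('f')(-42), Mul(-1, w)) = Add(Pow(-42, 2), Mul(-1, 7069)) = Add(1764, -7069) = -5305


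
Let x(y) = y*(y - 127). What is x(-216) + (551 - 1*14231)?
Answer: 60408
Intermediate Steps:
x(y) = y*(-127 + y)
x(-216) + (551 - 1*14231) = -216*(-127 - 216) + (551 - 1*14231) = -216*(-343) + (551 - 14231) = 74088 - 13680 = 60408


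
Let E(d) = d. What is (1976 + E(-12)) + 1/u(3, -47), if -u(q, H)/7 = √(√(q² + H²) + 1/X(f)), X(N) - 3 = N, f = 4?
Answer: 1964 - √7/(7*√(1 + 7*√2218)) ≈ 1964.0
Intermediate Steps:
X(N) = 3 + N
u(q, H) = -7*√(⅐ + √(H² + q²)) (u(q, H) = -7*√(√(q² + H²) + 1/(3 + 4)) = -7*√(√(H² + q²) + 1/7) = -7*√(√(H² + q²) + ⅐) = -7*√(⅐ + √(H² + q²)))
(1976 + E(-12)) + 1/u(3, -47) = (1976 - 12) + 1/(-√(7 + 49*√((-47)² + 3²))) = 1964 + 1/(-√(7 + 49*√(2209 + 9))) = 1964 + 1/(-√(7 + 49*√2218)) = 1964 - 1/√(7 + 49*√2218)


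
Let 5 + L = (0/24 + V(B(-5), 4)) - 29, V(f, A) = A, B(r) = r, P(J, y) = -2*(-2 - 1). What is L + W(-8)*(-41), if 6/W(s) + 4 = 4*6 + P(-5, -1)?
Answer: -513/13 ≈ -39.462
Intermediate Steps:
P(J, y) = 6 (P(J, y) = -2*(-3) = 6)
W(s) = 3/13 (W(s) = 6/(-4 + (4*6 + 6)) = 6/(-4 + (24 + 6)) = 6/(-4 + 30) = 6/26 = 6*(1/26) = 3/13)
L = -30 (L = -5 + ((0/24 + 4) - 29) = -5 + ((0*(1/24) + 4) - 29) = -5 + ((0 + 4) - 29) = -5 + (4 - 29) = -5 - 25 = -30)
L + W(-8)*(-41) = -30 + (3/13)*(-41) = -30 - 123/13 = -513/13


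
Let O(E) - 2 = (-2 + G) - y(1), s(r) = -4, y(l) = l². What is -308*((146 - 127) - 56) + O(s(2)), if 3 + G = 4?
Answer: 11396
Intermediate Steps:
G = 1 (G = -3 + 4 = 1)
O(E) = 0 (O(E) = 2 + ((-2 + 1) - 1*1²) = 2 + (-1 - 1*1) = 2 + (-1 - 1) = 2 - 2 = 0)
-308*((146 - 127) - 56) + O(s(2)) = -308*((146 - 127) - 56) + 0 = -308*(19 - 56) + 0 = -308*(-37) + 0 = 11396 + 0 = 11396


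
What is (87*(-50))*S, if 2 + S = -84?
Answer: 374100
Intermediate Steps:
S = -86 (S = -2 - 84 = -86)
(87*(-50))*S = (87*(-50))*(-86) = -4350*(-86) = 374100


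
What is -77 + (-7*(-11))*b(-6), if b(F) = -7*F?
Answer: 3157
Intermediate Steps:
-77 + (-7*(-11))*b(-6) = -77 + (-7*(-11))*(-7*(-6)) = -77 + 77*42 = -77 + 3234 = 3157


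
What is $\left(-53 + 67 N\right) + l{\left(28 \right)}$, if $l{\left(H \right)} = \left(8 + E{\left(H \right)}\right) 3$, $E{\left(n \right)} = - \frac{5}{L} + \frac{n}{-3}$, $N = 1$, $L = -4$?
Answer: $\frac{55}{4} \approx 13.75$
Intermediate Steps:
$E{\left(n \right)} = \frac{5}{4} - \frac{n}{3}$ ($E{\left(n \right)} = - \frac{5}{-4} + \frac{n}{-3} = \left(-5\right) \left(- \frac{1}{4}\right) + n \left(- \frac{1}{3}\right) = \frac{5}{4} - \frac{n}{3}$)
$l{\left(H \right)} = \frac{111}{4} - H$ ($l{\left(H \right)} = \left(8 - \left(- \frac{5}{4} + \frac{H}{3}\right)\right) 3 = \left(\frac{37}{4} - \frac{H}{3}\right) 3 = \frac{111}{4} - H$)
$\left(-53 + 67 N\right) + l{\left(28 \right)} = \left(-53 + 67 \cdot 1\right) + \left(\frac{111}{4} - 28\right) = \left(-53 + 67\right) + \left(\frac{111}{4} - 28\right) = 14 - \frac{1}{4} = \frac{55}{4}$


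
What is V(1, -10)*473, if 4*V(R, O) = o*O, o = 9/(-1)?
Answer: 21285/2 ≈ 10643.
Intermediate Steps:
o = -9 (o = 9*(-1) = -9)
V(R, O) = -9*O/4 (V(R, O) = (-9*O)/4 = -9*O/4)
V(1, -10)*473 = -9/4*(-10)*473 = (45/2)*473 = 21285/2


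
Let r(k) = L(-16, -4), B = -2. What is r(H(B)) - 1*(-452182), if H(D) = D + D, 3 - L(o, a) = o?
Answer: 452201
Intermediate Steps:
L(o, a) = 3 - o
H(D) = 2*D
r(k) = 19 (r(k) = 3 - 1*(-16) = 3 + 16 = 19)
r(H(B)) - 1*(-452182) = 19 - 1*(-452182) = 19 + 452182 = 452201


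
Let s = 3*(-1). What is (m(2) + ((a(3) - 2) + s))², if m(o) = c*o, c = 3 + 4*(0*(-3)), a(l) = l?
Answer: 16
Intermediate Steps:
s = -3
c = 3 (c = 3 + 4*0 = 3 + 0 = 3)
m(o) = 3*o
(m(2) + ((a(3) - 2) + s))² = (3*2 + ((3 - 2) - 3))² = (6 + (1 - 3))² = (6 - 2)² = 4² = 16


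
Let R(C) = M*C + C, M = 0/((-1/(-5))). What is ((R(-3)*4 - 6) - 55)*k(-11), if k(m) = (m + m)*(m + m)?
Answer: -35332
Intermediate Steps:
M = 0 (M = 0/((-1*(-⅕))) = 0/(⅕) = 0*5 = 0)
k(m) = 4*m² (k(m) = (2*m)*(2*m) = 4*m²)
R(C) = C (R(C) = 0*C + C = 0 + C = C)
((R(-3)*4 - 6) - 55)*k(-11) = ((-3*4 - 6) - 55)*(4*(-11)²) = ((-12 - 6) - 55)*(4*121) = (-18 - 55)*484 = -73*484 = -35332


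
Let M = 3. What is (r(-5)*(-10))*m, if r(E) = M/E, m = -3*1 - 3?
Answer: -36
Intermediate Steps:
m = -6 (m = -3 - 3 = -6)
r(E) = 3/E
(r(-5)*(-10))*m = ((3/(-5))*(-10))*(-6) = ((3*(-⅕))*(-10))*(-6) = -⅗*(-10)*(-6) = 6*(-6) = -36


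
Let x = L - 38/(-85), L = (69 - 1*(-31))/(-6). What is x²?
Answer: 17106496/65025 ≈ 263.08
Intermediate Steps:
L = -50/3 (L = (69 + 31)*(-⅙) = 100*(-⅙) = -50/3 ≈ -16.667)
x = -4136/255 (x = -50/3 - 38/(-85) = -50/3 - 38*(-1)/85 = -50/3 - 1*(-38/85) = -50/3 + 38/85 = -4136/255 ≈ -16.220)
x² = (-4136/255)² = 17106496/65025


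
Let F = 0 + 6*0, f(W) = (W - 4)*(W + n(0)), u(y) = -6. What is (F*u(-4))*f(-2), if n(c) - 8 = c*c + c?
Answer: 0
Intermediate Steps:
n(c) = 8 + c + c**2 (n(c) = 8 + (c*c + c) = 8 + (c**2 + c) = 8 + (c + c**2) = 8 + c + c**2)
f(W) = (-4 + W)*(8 + W) (f(W) = (W - 4)*(W + (8 + 0 + 0**2)) = (-4 + W)*(W + (8 + 0 + 0)) = (-4 + W)*(W + 8) = (-4 + W)*(8 + W))
F = 0 (F = 0 + 0 = 0)
(F*u(-4))*f(-2) = (0*(-6))*(-32 + (-2)**2 + 4*(-2)) = 0*(-32 + 4 - 8) = 0*(-36) = 0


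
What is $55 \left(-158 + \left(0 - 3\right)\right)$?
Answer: $-8855$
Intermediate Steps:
$55 \left(-158 + \left(0 - 3\right)\right) = 55 \left(-158 - 3\right) = 55 \left(-161\right) = -8855$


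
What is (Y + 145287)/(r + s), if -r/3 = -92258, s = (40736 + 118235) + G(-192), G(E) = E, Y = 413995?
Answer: 559282/435553 ≈ 1.2841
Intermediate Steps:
s = 158779 (s = (40736 + 118235) - 192 = 158971 - 192 = 158779)
r = 276774 (r = -3*(-92258) = 276774)
(Y + 145287)/(r + s) = (413995 + 145287)/(276774 + 158779) = 559282/435553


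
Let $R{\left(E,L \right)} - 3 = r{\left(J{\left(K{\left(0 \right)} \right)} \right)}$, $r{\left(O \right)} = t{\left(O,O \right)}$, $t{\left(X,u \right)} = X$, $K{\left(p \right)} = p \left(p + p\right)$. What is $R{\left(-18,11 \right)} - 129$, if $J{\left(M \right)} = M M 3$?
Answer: $-126$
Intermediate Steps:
$K{\left(p \right)} = 2 p^{2}$ ($K{\left(p \right)} = p 2 p = 2 p^{2}$)
$J{\left(M \right)} = 3 M^{2}$ ($J{\left(M \right)} = M^{2} \cdot 3 = 3 M^{2}$)
$r{\left(O \right)} = O$
$R{\left(E,L \right)} = 3$ ($R{\left(E,L \right)} = 3 + 3 \left(2 \cdot 0^{2}\right)^{2} = 3 + 3 \left(2 \cdot 0\right)^{2} = 3 + 3 \cdot 0^{2} = 3 + 3 \cdot 0 = 3 + 0 = 3$)
$R{\left(-18,11 \right)} - 129 = 3 - 129 = -126$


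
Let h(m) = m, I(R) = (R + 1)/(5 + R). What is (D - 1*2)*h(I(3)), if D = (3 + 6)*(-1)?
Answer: -11/2 ≈ -5.5000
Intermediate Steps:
I(R) = (1 + R)/(5 + R)
D = -9 (D = 9*(-1) = -9)
(D - 1*2)*h(I(3)) = (-9 - 1*2)*((1 + 3)/(5 + 3)) = (-9 - 2)*(4/8) = -11*4/8 = -11*1/2 = -11/2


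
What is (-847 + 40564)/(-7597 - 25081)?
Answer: -39717/32678 ≈ -1.2154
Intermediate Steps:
(-847 + 40564)/(-7597 - 25081) = 39717/(-32678) = 39717*(-1/32678) = -39717/32678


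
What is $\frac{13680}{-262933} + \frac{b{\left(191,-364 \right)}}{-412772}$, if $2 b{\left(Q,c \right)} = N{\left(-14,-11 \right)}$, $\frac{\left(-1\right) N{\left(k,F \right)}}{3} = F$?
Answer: $- \frac{11302118709}{217062760552} \approx -0.052068$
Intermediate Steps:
$N{\left(k,F \right)} = - 3 F$
$b{\left(Q,c \right)} = \frac{33}{2}$ ($b{\left(Q,c \right)} = \frac{\left(-3\right) \left(-11\right)}{2} = \frac{1}{2} \cdot 33 = \frac{33}{2}$)
$\frac{13680}{-262933} + \frac{b{\left(191,-364 \right)}}{-412772} = \frac{13680}{-262933} + \frac{33}{2 \left(-412772\right)} = 13680 \left(- \frac{1}{262933}\right) + \frac{33}{2} \left(- \frac{1}{412772}\right) = - \frac{13680}{262933} - \frac{33}{825544} = - \frac{11302118709}{217062760552}$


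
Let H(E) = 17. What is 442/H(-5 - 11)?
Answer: 26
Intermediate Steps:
442/H(-5 - 11) = 442/17 = 442*(1/17) = 26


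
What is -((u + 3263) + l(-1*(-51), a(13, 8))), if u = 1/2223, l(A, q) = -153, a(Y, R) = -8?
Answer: -6913531/2223 ≈ -3110.0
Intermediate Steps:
u = 1/2223 ≈ 0.00044984
-((u + 3263) + l(-1*(-51), a(13, 8))) = -((1/2223 + 3263) - 153) = -(7253650/2223 - 153) = -1*6913531/2223 = -6913531/2223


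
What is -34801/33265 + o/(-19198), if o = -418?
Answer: -327102414/319310735 ≈ -1.0244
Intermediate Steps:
-34801/33265 + o/(-19198) = -34801/33265 - 418/(-19198) = -34801*1/33265 - 418*(-1/19198) = -34801/33265 + 209/9599 = -327102414/319310735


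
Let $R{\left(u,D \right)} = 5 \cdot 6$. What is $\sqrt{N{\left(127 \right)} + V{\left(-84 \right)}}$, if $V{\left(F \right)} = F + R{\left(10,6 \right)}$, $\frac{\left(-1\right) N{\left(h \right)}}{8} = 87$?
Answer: $5 i \sqrt{30} \approx 27.386 i$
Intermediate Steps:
$R{\left(u,D \right)} = 30$
$N{\left(h \right)} = -696$ ($N{\left(h \right)} = \left(-8\right) 87 = -696$)
$V{\left(F \right)} = 30 + F$ ($V{\left(F \right)} = F + 30 = 30 + F$)
$\sqrt{N{\left(127 \right)} + V{\left(-84 \right)}} = \sqrt{-696 + \left(30 - 84\right)} = \sqrt{-696 - 54} = \sqrt{-750} = 5 i \sqrt{30}$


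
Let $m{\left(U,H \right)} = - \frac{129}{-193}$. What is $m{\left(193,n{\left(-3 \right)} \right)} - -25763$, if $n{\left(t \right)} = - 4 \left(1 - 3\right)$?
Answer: $\frac{4972388}{193} \approx 25764.0$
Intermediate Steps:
$n{\left(t \right)} = 8$ ($n{\left(t \right)} = \left(-4\right) \left(-2\right) = 8$)
$m{\left(U,H \right)} = \frac{129}{193}$ ($m{\left(U,H \right)} = \left(-129\right) \left(- \frac{1}{193}\right) = \frac{129}{193}$)
$m{\left(193,n{\left(-3 \right)} \right)} - -25763 = \frac{129}{193} - -25763 = \frac{129}{193} + 25763 = \frac{4972388}{193}$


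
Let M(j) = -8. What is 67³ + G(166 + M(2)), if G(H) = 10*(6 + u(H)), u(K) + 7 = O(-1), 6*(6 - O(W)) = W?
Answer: 902444/3 ≈ 3.0081e+5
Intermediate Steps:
O(W) = 6 - W/6
u(K) = -⅚ (u(K) = -7 + (6 - ⅙*(-1)) = -7 + (6 + ⅙) = -7 + 37/6 = -⅚)
G(H) = 155/3 (G(H) = 10*(6 - ⅚) = 10*(31/6) = 155/3)
67³ + G(166 + M(2)) = 67³ + 155/3 = 300763 + 155/3 = 902444/3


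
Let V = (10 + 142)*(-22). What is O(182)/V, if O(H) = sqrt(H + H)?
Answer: -sqrt(91)/1672 ≈ -0.0057054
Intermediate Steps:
O(H) = sqrt(2)*sqrt(H) (O(H) = sqrt(2*H) = sqrt(2)*sqrt(H))
V = -3344 (V = 152*(-22) = -3344)
O(182)/V = (sqrt(2)*sqrt(182))/(-3344) = (2*sqrt(91))*(-1/3344) = -sqrt(91)/1672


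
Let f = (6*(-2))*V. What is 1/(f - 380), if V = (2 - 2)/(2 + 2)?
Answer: -1/380 ≈ -0.0026316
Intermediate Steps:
V = 0 (V = 0/4 = 0*(¼) = 0)
f = 0 (f = (6*(-2))*0 = -12*0 = 0)
1/(f - 380) = 1/(0 - 380) = 1/(-380) = -1/380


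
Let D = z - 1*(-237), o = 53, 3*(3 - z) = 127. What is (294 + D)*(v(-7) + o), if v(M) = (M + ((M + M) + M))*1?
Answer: 36875/3 ≈ 12292.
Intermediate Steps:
z = -118/3 (z = 3 - ⅓*127 = 3 - 127/3 = -118/3 ≈ -39.333)
D = 593/3 (D = -118/3 - 1*(-237) = -118/3 + 237 = 593/3 ≈ 197.67)
v(M) = 4*M (v(M) = (M + (2*M + M))*1 = (M + 3*M)*1 = (4*M)*1 = 4*M)
(294 + D)*(v(-7) + o) = (294 + 593/3)*(4*(-7) + 53) = 1475*(-28 + 53)/3 = (1475/3)*25 = 36875/3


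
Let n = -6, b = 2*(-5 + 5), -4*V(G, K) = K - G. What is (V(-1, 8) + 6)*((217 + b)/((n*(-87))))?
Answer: 1085/696 ≈ 1.5589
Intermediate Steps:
V(G, K) = -K/4 + G/4 (V(G, K) = -(K - G)/4 = -K/4 + G/4)
b = 0 (b = 2*0 = 0)
(V(-1, 8) + 6)*((217 + b)/((n*(-87)))) = ((-1/4*8 + (1/4)*(-1)) + 6)*((217 + 0)/((-6*(-87)))) = ((-2 - 1/4) + 6)*(217/522) = (-9/4 + 6)*(217*(1/522)) = (15/4)*(217/522) = 1085/696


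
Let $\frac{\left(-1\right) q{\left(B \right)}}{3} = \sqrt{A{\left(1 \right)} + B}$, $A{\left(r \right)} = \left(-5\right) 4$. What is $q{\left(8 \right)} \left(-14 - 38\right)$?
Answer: $312 i \sqrt{3} \approx 540.4 i$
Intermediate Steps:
$A{\left(r \right)} = -20$
$q{\left(B \right)} = - 3 \sqrt{-20 + B}$
$q{\left(8 \right)} \left(-14 - 38\right) = - 3 \sqrt{-20 + 8} \left(-14 - 38\right) = - 3 \sqrt{-12} \left(-52\right) = - 3 \cdot 2 i \sqrt{3} \left(-52\right) = - 6 i \sqrt{3} \left(-52\right) = 312 i \sqrt{3}$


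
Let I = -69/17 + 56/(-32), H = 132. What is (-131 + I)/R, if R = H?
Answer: -3101/2992 ≈ -1.0364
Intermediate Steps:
I = -395/68 (I = -69*1/17 + 56*(-1/32) = -69/17 - 7/4 = -395/68 ≈ -5.8088)
R = 132
(-131 + I)/R = (-131 - 395/68)/132 = (1/132)*(-9303/68) = -3101/2992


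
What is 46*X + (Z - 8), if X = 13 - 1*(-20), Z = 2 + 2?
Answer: 1514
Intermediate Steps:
Z = 4
X = 33 (X = 13 + 20 = 33)
46*X + (Z - 8) = 46*33 + (4 - 8) = 1518 - 4 = 1514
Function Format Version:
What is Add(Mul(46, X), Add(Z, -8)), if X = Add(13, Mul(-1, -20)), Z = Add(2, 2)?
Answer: 1514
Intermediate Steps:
Z = 4
X = 33 (X = Add(13, 20) = 33)
Add(Mul(46, X), Add(Z, -8)) = Add(Mul(46, 33), Add(4, -8)) = Add(1518, -4) = 1514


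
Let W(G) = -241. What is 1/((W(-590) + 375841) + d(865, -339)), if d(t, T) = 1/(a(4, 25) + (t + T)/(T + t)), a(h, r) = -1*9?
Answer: 8/3004799 ≈ 2.6624e-6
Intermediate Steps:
a(h, r) = -9
d(t, T) = -1/8 (d(t, T) = 1/(-9 + (t + T)/(T + t)) = 1/(-9 + (T + t)/(T + t)) = 1/(-9 + 1) = 1/(-8) = -1/8)
1/((W(-590) + 375841) + d(865, -339)) = 1/((-241 + 375841) - 1/8) = 1/(375600 - 1/8) = 1/(3004799/8) = 8/3004799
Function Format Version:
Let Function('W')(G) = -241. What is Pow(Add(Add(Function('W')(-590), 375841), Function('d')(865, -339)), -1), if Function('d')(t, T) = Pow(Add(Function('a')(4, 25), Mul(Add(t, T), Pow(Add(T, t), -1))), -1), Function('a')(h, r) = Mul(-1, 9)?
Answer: Rational(8, 3004799) ≈ 2.6624e-6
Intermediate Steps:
Function('a')(h, r) = -9
Function('d')(t, T) = Rational(-1, 8) (Function('d')(t, T) = Pow(Add(-9, Mul(Add(t, T), Pow(Add(T, t), -1))), -1) = Pow(Add(-9, Mul(Add(T, t), Pow(Add(T, t), -1))), -1) = Pow(Add(-9, 1), -1) = Pow(-8, -1) = Rational(-1, 8))
Pow(Add(Add(Function('W')(-590), 375841), Function('d')(865, -339)), -1) = Pow(Add(Add(-241, 375841), Rational(-1, 8)), -1) = Pow(Add(375600, Rational(-1, 8)), -1) = Pow(Rational(3004799, 8), -1) = Rational(8, 3004799)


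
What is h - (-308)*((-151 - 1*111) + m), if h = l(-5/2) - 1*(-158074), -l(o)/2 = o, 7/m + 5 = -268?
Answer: 3017629/39 ≈ 77375.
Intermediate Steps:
m = -1/39 (m = 7/(-5 - 268) = 7/(-273) = 7*(-1/273) = -1/39 ≈ -0.025641)
l(o) = -2*o
h = 158079 (h = -(-10)/2 - 1*(-158074) = -(-10)/2 + 158074 = -2*(-5/2) + 158074 = 5 + 158074 = 158079)
h - (-308)*((-151 - 1*111) + m) = 158079 - (-308)*((-151 - 1*111) - 1/39) = 158079 - (-308)*((-151 - 111) - 1/39) = 158079 - (-308)*(-262 - 1/39) = 158079 - (-308)*(-10219)/39 = 158079 - 1*3147452/39 = 158079 - 3147452/39 = 3017629/39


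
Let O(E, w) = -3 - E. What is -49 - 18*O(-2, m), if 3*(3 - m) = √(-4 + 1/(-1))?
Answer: -31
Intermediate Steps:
m = 3 - I*√5/3 (m = 3 - √(-4 + 1/(-1))/3 = 3 - √(-4 - 1)/3 = 3 - I*√5/3 ≈ 3.0 - 0.74536*I)
-49 - 18*O(-2, m) = -49 - 18*(-3 - 1*(-2)) = -49 - 18*(-3 + 2) = -49 - 18*(-1) = -49 + 18 = -31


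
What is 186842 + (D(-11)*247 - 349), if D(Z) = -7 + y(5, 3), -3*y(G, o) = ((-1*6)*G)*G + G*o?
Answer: 195879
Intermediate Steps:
y(G, o) = 2*G**2 - G*o/3 (y(G, o) = -(((-1*6)*G)*G + G*o)/3 = -((-6*G)*G + G*o)/3 = -(-6*G**2 + G*o)/3 = 2*G**2 - G*o/3)
D(Z) = 38 (D(Z) = -7 + (1/3)*5*(-1*3 + 6*5) = -7 + (1/3)*5*(-3 + 30) = -7 + (1/3)*5*27 = -7 + 45 = 38)
186842 + (D(-11)*247 - 349) = 186842 + (38*247 - 349) = 186842 + (9386 - 349) = 186842 + 9037 = 195879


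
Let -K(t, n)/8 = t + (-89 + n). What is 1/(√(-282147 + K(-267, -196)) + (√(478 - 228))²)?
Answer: 250/340231 - 3*I*√30859/340231 ≈ 0.00073479 - 0.001549*I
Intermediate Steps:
K(t, n) = 712 - 8*n - 8*t (K(t, n) = -8*(t + (-89 + n)) = -8*(-89 + n + t) = 712 - 8*n - 8*t)
1/(√(-282147 + K(-267, -196)) + (√(478 - 228))²) = 1/(√(-282147 + (712 - 8*(-196) - 8*(-267))) + (√(478 - 228))²) = 1/(√(-282147 + (712 + 1568 + 2136)) + (√250)²) = 1/(√(-282147 + 4416) + (5*√10)²) = 1/(√(-277731) + 250) = 1/(3*I*√30859 + 250) = 1/(250 + 3*I*√30859)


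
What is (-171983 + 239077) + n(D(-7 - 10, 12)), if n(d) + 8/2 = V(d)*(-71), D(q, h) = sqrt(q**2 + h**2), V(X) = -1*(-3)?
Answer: 66877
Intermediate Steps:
V(X) = 3
D(q, h) = sqrt(h**2 + q**2)
n(d) = -217 (n(d) = -4 + 3*(-71) = -4 - 213 = -217)
(-171983 + 239077) + n(D(-7 - 10, 12)) = (-171983 + 239077) - 217 = 67094 - 217 = 66877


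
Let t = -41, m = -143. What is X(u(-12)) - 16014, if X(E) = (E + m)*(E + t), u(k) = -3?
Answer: -9590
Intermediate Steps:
X(E) = (-143 + E)*(-41 + E) (X(E) = (E - 143)*(E - 41) = (-143 + E)*(-41 + E))
X(u(-12)) - 16014 = (5863 + (-3)² - 184*(-3)) - 16014 = (5863 + 9 + 552) - 16014 = 6424 - 16014 = -9590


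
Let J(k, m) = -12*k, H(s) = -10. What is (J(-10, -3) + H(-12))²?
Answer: 12100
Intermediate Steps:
(J(-10, -3) + H(-12))² = (-12*(-10) - 10)² = (120 - 10)² = 110² = 12100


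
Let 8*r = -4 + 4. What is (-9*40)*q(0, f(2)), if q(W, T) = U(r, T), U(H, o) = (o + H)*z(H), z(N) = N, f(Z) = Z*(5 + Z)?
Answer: 0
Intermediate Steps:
r = 0 (r = (-4 + 4)/8 = (⅛)*0 = 0)
U(H, o) = H*(H + o) (U(H, o) = (o + H)*H = (H + o)*H = H*(H + o))
q(W, T) = 0 (q(W, T) = 0*(0 + T) = 0*T = 0)
(-9*40)*q(0, f(2)) = -9*40*0 = -360*0 = 0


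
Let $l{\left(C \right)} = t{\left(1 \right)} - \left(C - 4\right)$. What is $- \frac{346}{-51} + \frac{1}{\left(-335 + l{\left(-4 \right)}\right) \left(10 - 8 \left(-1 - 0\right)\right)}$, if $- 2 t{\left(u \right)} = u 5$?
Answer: $\frac{684025}{100827} \approx 6.7841$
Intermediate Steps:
$t{\left(u \right)} = - \frac{5 u}{2}$ ($t{\left(u \right)} = - \frac{u 5}{2} = - \frac{5 u}{2}$)
$l{\left(C \right)} = \frac{3}{2} - C$ ($l{\left(C \right)} = \left(- \frac{5}{2}\right) 1 - \left(C - 4\right) = - \frac{5}{2} - \left(C - 4\right) = - \frac{5}{2} - \left(-4 + C\right) = \frac{3}{2} - C$)
$- \frac{346}{-51} + \frac{1}{\left(-335 + l{\left(-4 \right)}\right) \left(10 - 8 \left(-1 - 0\right)\right)} = - \frac{346}{-51} + \frac{1}{\left(-335 + \left(\frac{3}{2} - -4\right)\right) \left(10 - 8 \left(-1 - 0\right)\right)} = \left(-346\right) \left(- \frac{1}{51}\right) + \frac{1}{\left(-335 + \left(\frac{3}{2} + 4\right)\right) \left(10 - 8 \left(-1 + 0\right)\right)} = \frac{346}{51} + \frac{1}{\left(-335 + \frac{11}{2}\right) \left(10 - -8\right)} = \frac{346}{51} + \frac{1}{\left(- \frac{659}{2}\right) \left(10 + 8\right)} = \frac{346}{51} - \frac{2}{659 \cdot 18} = \frac{346}{51} - \frac{1}{5931} = \frac{684025}{100827}$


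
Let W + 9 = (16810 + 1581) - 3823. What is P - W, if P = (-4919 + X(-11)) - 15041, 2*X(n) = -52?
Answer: -34545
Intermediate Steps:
X(n) = -26 (X(n) = (½)*(-52) = -26)
W = 14559 (W = -9 + ((16810 + 1581) - 3823) = -9 + (18391 - 3823) = -9 + 14568 = 14559)
P = -19986 (P = (-4919 - 26) - 15041 = -4945 - 15041 = -19986)
P - W = -19986 - 1*14559 = -19986 - 14559 = -34545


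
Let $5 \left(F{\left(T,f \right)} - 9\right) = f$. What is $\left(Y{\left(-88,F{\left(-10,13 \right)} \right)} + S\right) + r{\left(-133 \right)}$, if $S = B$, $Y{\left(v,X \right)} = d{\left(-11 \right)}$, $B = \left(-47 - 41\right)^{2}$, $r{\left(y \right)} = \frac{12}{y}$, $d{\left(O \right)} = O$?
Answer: $\frac{1028477}{133} \approx 7732.9$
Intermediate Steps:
$F{\left(T,f \right)} = 9 + \frac{f}{5}$
$B = 7744$ ($B = \left(-88\right)^{2} = 7744$)
$Y{\left(v,X \right)} = -11$
$S = 7744$
$\left(Y{\left(-88,F{\left(-10,13 \right)} \right)} + S\right) + r{\left(-133 \right)} = \left(-11 + 7744\right) + \frac{12}{-133} = 7733 + 12 \left(- \frac{1}{133}\right) = 7733 - \frac{12}{133} = \frac{1028477}{133}$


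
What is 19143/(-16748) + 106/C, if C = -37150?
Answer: -356468869/311094100 ≈ -1.1459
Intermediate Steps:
19143/(-16748) + 106/C = 19143/(-16748) + 106/(-37150) = 19143*(-1/16748) + 106*(-1/37150) = -19143/16748 - 53/18575 = -356468869/311094100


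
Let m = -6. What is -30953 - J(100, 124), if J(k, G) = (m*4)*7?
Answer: -30785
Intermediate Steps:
J(k, G) = -168 (J(k, G) = -6*4*7 = -24*7 = -168)
-30953 - J(100, 124) = -30953 - 1*(-168) = -30953 + 168 = -30785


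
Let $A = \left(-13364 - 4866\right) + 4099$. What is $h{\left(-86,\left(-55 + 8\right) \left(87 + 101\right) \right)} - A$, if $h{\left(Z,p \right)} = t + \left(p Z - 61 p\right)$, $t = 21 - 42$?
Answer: $1313002$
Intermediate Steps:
$t = -21$ ($t = 21 - 42 = -21$)
$h{\left(Z,p \right)} = -21 - 61 p + Z p$ ($h{\left(Z,p \right)} = -21 + \left(p Z - 61 p\right) = -21 + \left(Z p - 61 p\right) = -21 + \left(- 61 p + Z p\right) = -21 - 61 p + Z p$)
$A = -14131$ ($A = -18230 + 4099 = -14131$)
$h{\left(-86,\left(-55 + 8\right) \left(87 + 101\right) \right)} - A = \left(-21 - 61 \left(-55 + 8\right) \left(87 + 101\right) - 86 \left(-55 + 8\right) \left(87 + 101\right)\right) - -14131 = \left(-21 - 61 \left(\left(-47\right) 188\right) - 86 \left(\left(-47\right) 188\right)\right) + 14131 = \left(-21 - -538996 - -759896\right) + 14131 = \left(-21 + 538996 + 759896\right) + 14131 = 1298871 + 14131 = 1313002$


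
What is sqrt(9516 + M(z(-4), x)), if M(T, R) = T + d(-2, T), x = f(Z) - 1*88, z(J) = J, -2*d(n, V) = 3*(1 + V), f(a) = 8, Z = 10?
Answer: sqrt(38066)/2 ≈ 97.552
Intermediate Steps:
d(n, V) = -3/2 - 3*V/2 (d(n, V) = -3*(1 + V)/2 = -(3 + 3*V)/2 = -3/2 - 3*V/2)
x = -80 (x = 8 - 1*88 = 8 - 88 = -80)
M(T, R) = -3/2 - T/2 (M(T, R) = T + (-3/2 - 3*T/2) = -3/2 - T/2)
sqrt(9516 + M(z(-4), x)) = sqrt(9516 + (-3/2 - 1/2*(-4))) = sqrt(9516 + (-3/2 + 2)) = sqrt(9516 + 1/2) = sqrt(19033/2) = sqrt(38066)/2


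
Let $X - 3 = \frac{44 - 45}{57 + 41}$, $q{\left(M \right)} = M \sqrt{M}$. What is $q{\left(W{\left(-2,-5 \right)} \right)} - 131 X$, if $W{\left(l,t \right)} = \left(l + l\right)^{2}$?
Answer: $- \frac{32111}{98} \approx -327.66$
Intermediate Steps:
$W{\left(l,t \right)} = 4 l^{2}$ ($W{\left(l,t \right)} = \left(2 l\right)^{2} = 4 l^{2}$)
$q{\left(M \right)} = M^{\frac{3}{2}}$
$X = \frac{293}{98}$ ($X = 3 + \frac{44 - 45}{57 + 41} = 3 - \frac{1}{98} = \frac{293}{98} \approx 2.9898$)
$q{\left(W{\left(-2,-5 \right)} \right)} - 131 X = \left(4 \left(-2\right)^{2}\right)^{\frac{3}{2}} - \frac{38383}{98} = \left(4 \cdot 4\right)^{\frac{3}{2}} - \frac{38383}{98} = 16^{\frac{3}{2}} - \frac{38383}{98} = 64 - \frac{38383}{98} = - \frac{32111}{98}$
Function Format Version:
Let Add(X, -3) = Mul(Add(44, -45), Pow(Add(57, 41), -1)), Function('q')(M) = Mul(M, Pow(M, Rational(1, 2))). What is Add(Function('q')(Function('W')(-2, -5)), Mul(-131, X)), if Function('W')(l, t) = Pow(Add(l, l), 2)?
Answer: Rational(-32111, 98) ≈ -327.66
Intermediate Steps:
Function('W')(l, t) = Mul(4, Pow(l, 2)) (Function('W')(l, t) = Pow(Mul(2, l), 2) = Mul(4, Pow(l, 2)))
Function('q')(M) = Pow(M, Rational(3, 2))
X = Rational(293, 98) (X = Add(3, Mul(Add(44, -45), Pow(Add(57, 41), -1))) = Add(3, Mul(-1, Pow(98, -1))) = Add(3, Mul(-1, Rational(1, 98))) = Add(3, Rational(-1, 98)) = Rational(293, 98) ≈ 2.9898)
Add(Function('q')(Function('W')(-2, -5)), Mul(-131, X)) = Add(Pow(Mul(4, Pow(-2, 2)), Rational(3, 2)), Mul(-131, Rational(293, 98))) = Add(Pow(Mul(4, 4), Rational(3, 2)), Rational(-38383, 98)) = Add(Pow(16, Rational(3, 2)), Rational(-38383, 98)) = Add(64, Rational(-38383, 98)) = Rational(-32111, 98)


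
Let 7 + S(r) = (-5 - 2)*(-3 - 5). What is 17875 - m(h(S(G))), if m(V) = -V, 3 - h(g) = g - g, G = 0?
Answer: 17878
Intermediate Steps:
S(r) = 49 (S(r) = -7 + (-5 - 2)*(-3 - 5) = -7 - 7*(-8) = -7 + 56 = 49)
h(g) = 3 (h(g) = 3 - (g - g) = 3 - 1*0 = 3 + 0 = 3)
17875 - m(h(S(G))) = 17875 - (-1)*3 = 17875 - 1*(-3) = 17875 + 3 = 17878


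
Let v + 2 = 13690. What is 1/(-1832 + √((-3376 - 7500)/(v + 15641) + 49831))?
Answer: -53730728/96973211173 - 3*√4762646768563/96973211173 ≈ -0.00062159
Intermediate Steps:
v = 13688 (v = -2 + 13690 = 13688)
1/(-1832 + √((-3376 - 7500)/(v + 15641) + 49831)) = 1/(-1832 + √((-3376 - 7500)/(13688 + 15641) + 49831)) = 1/(-1832 + √(-10876/29329 + 49831)) = 1/(-1832 + √(1461482523/29329)) = 1/(-1832 + 3*√4762646768563/29329)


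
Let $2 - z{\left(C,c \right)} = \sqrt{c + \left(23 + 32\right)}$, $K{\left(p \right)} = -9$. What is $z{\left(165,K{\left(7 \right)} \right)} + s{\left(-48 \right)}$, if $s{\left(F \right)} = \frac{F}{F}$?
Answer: $3 - \sqrt{46} \approx -3.7823$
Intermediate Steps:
$z{\left(C,c \right)} = 2 - \sqrt{55 + c}$ ($z{\left(C,c \right)} = 2 - \sqrt{c + \left(23 + 32\right)} = 2 - \sqrt{c + 55} = 2 - \sqrt{55 + c}$)
$s{\left(F \right)} = 1$
$z{\left(165,K{\left(7 \right)} \right)} + s{\left(-48 \right)} = \left(2 - \sqrt{55 - 9}\right) + 1 = \left(2 - \sqrt{46}\right) + 1 = 3 - \sqrt{46}$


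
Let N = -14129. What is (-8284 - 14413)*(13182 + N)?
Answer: 21494059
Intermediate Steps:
(-8284 - 14413)*(13182 + N) = (-8284 - 14413)*(13182 - 14129) = -22697*(-947) = 21494059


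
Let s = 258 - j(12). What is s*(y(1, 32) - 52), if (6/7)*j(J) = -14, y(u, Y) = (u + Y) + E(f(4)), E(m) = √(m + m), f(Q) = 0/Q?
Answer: -15637/3 ≈ -5212.3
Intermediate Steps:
f(Q) = 0
E(m) = √2*√m (E(m) = √(2*m) = √2*√m)
y(u, Y) = Y + u (y(u, Y) = (u + Y) + √2*√0 = (Y + u) + √2*0 = (Y + u) + 0 = Y + u)
j(J) = -49/3 (j(J) = (7/6)*(-14) = -49/3)
s = 823/3 (s = 258 - 1*(-49/3) = 258 + 49/3 = 823/3 ≈ 274.33)
s*(y(1, 32) - 52) = 823*((32 + 1) - 52)/3 = 823*(33 - 52)/3 = (823/3)*(-19) = -15637/3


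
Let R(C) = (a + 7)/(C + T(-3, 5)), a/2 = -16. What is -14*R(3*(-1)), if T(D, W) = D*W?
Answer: -175/9 ≈ -19.444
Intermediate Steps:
a = -32 (a = 2*(-16) = -32)
R(C) = -25/(-15 + C) (R(C) = (-32 + 7)/(C - 3*5) = -25/(C - 15) = -25/(-15 + C))
-14*R(3*(-1)) = -(-350)/(-15 + 3*(-1)) = -(-350)/(-15 - 3) = -(-350)/(-18) = -(-350)*(-1)/18 = -14*25/18 = -175/9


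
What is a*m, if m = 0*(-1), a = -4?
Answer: 0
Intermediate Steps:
m = 0
a*m = -4*0 = 0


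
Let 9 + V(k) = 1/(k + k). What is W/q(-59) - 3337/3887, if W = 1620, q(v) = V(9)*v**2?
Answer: -86240719/94714529 ≈ -0.91053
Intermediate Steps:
V(k) = -9 + 1/(2*k) (V(k) = -9 + 1/(k + k) = -9 + 1/(2*k))
q(v) = -161*v**2/18 (q(v) = (-9 + (1/2)/9)*v**2 = (-9 + (1/2)*(1/9))*v**2 = (-9 + 1/18)*v**2 = -161*v**2/18)
W/q(-59) - 3337/3887 = 1620/((-161/18*(-59)**2)) - 3337/3887 = 1620/((-161/18*3481)) - 3337*1/3887 = 1620/(-560441/18) - 3337/3887 = 1620*(-18/560441) - 3337/3887 = -29160/560441 - 3337/3887 = -86240719/94714529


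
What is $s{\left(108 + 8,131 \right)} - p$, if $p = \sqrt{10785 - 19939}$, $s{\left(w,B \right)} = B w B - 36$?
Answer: $1990640 - i \sqrt{9154} \approx 1.9906 \cdot 10^{6} - 95.677 i$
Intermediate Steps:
$s{\left(w,B \right)} = -36 + w B^{2}$ ($s{\left(w,B \right)} = w B^{2} - 36 = -36 + w B^{2}$)
$p = i \sqrt{9154}$ ($p = \sqrt{-9154} = i \sqrt{9154} \approx 95.677 i$)
$s{\left(108 + 8,131 \right)} - p = \left(-36 + \left(108 + 8\right) 131^{2}\right) - i \sqrt{9154} = \left(-36 + 116 \cdot 17161\right) - i \sqrt{9154} = \left(-36 + 1990676\right) - i \sqrt{9154} = 1990640 - i \sqrt{9154}$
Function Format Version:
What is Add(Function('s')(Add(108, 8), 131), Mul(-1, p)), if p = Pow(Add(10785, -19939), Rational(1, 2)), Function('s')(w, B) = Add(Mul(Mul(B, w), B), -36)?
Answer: Add(1990640, Mul(-1, I, Pow(9154, Rational(1, 2)))) ≈ Add(1.9906e+6, Mul(-95.677, I))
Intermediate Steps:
Function('s')(w, B) = Add(-36, Mul(w, Pow(B, 2))) (Function('s')(w, B) = Add(Mul(w, Pow(B, 2)), -36) = Add(-36, Mul(w, Pow(B, 2))))
p = Mul(I, Pow(9154, Rational(1, 2))) (p = Pow(-9154, Rational(1, 2)) = Mul(I, Pow(9154, Rational(1, 2))) ≈ Mul(95.677, I))
Add(Function('s')(Add(108, 8), 131), Mul(-1, p)) = Add(Add(-36, Mul(Add(108, 8), Pow(131, 2))), Mul(-1, Mul(I, Pow(9154, Rational(1, 2))))) = Add(Add(-36, Mul(116, 17161)), Mul(-1, I, Pow(9154, Rational(1, 2)))) = Add(Add(-36, 1990676), Mul(-1, I, Pow(9154, Rational(1, 2)))) = Add(1990640, Mul(-1, I, Pow(9154, Rational(1, 2))))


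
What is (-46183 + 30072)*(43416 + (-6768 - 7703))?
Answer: -466332895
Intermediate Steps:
(-46183 + 30072)*(43416 + (-6768 - 7703)) = -16111*(43416 - 14471) = -16111*28945 = -466332895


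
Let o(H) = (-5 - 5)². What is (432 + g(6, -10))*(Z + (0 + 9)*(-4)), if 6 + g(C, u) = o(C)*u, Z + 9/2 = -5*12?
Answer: 57687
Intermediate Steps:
o(H) = 100 (o(H) = (-10)² = 100)
Z = -129/2 (Z = -9/2 - 5*12 = -9/2 - 60 = -129/2 ≈ -64.500)
g(C, u) = -6 + 100*u
(432 + g(6, -10))*(Z + (0 + 9)*(-4)) = (432 + (-6 + 100*(-10)))*(-129/2 + (0 + 9)*(-4)) = (432 + (-6 - 1000))*(-129/2 + 9*(-4)) = (432 - 1006)*(-129/2 - 36) = -574*(-201/2) = 57687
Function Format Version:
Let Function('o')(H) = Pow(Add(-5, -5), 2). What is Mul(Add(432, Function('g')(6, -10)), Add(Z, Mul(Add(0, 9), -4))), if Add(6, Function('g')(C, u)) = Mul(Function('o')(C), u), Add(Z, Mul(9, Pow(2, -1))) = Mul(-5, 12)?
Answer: 57687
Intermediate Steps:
Function('o')(H) = 100 (Function('o')(H) = Pow(-10, 2) = 100)
Z = Rational(-129, 2) (Z = Add(Rational(-9, 2), Mul(-5, 12)) = Add(Rational(-9, 2), -60) = Rational(-129, 2) ≈ -64.500)
Function('g')(C, u) = Add(-6, Mul(100, u))
Mul(Add(432, Function('g')(6, -10)), Add(Z, Mul(Add(0, 9), -4))) = Mul(Add(432, Add(-6, Mul(100, -10))), Add(Rational(-129, 2), Mul(Add(0, 9), -4))) = Mul(Add(432, Add(-6, -1000)), Add(Rational(-129, 2), Mul(9, -4))) = Mul(Add(432, -1006), Add(Rational(-129, 2), -36)) = Mul(-574, Rational(-201, 2)) = 57687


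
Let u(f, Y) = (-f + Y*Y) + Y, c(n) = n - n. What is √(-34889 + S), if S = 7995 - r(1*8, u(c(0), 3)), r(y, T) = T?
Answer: I*√26906 ≈ 164.03*I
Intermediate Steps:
c(n) = 0
u(f, Y) = Y + Y² - f (u(f, Y) = (-f + Y²) + Y = (Y² - f) + Y = Y + Y² - f)
S = 7983 (S = 7995 - (3 + 3² - 1*0) = 7995 - (3 + 9 + 0) = 7995 - 1*12 = 7995 - 12 = 7983)
√(-34889 + S) = √(-34889 + 7983) = √(-26906) = I*√26906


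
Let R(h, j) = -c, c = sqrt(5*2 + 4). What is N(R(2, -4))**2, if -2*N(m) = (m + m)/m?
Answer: 1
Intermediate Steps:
c = sqrt(14) (c = sqrt(10 + 4) = sqrt(14) ≈ 3.7417)
R(h, j) = -sqrt(14)
N(m) = -1 (N(m) = -(m + m)/(2*m) = -2*m/(2*m) = -1/2*2 = -1)
N(R(2, -4))**2 = (-1)**2 = 1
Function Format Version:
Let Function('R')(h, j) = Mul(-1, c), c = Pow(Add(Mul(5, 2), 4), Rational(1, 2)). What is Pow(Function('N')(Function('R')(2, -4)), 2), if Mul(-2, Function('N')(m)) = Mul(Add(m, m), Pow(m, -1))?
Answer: 1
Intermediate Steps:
c = Pow(14, Rational(1, 2)) (c = Pow(Add(10, 4), Rational(1, 2)) = Pow(14, Rational(1, 2)) ≈ 3.7417)
Function('R')(h, j) = Mul(-1, Pow(14, Rational(1, 2)))
Function('N')(m) = -1 (Function('N')(m) = Mul(Rational(-1, 2), Mul(Add(m, m), Pow(m, -1))) = Mul(Rational(-1, 2), Mul(Mul(2, m), Pow(m, -1))) = Mul(Rational(-1, 2), 2) = -1)
Pow(Function('N')(Function('R')(2, -4)), 2) = Pow(-1, 2) = 1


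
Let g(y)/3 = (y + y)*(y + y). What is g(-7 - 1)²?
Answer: 589824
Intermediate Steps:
g(y) = 12*y² (g(y) = 3*((y + y)*(y + y)) = 3*((2*y)*(2*y)) = 3*(4*y²) = 12*y²)
g(-7 - 1)² = (12*(-7 - 1)²)² = (12*(-8)²)² = (12*64)² = 768² = 589824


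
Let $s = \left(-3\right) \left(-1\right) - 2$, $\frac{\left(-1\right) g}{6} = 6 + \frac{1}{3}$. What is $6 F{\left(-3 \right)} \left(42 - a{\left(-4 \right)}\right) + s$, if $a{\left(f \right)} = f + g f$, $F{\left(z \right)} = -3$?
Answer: $1909$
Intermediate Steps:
$g = -38$ ($g = - 6 \left(6 + \frac{1}{3}\right) = \left(-6\right) \frac{19}{3} = -38$)
$a{\left(f \right)} = - 37 f$ ($a{\left(f \right)} = f - 38 f = - 37 f$)
$s = 1$ ($s = 3 - 2 = 1$)
$6 F{\left(-3 \right)} \left(42 - a{\left(-4 \right)}\right) + s = 6 \left(-3\right) \left(42 - \left(-37\right) \left(-4\right)\right) + 1 = - 18 \left(42 - 148\right) + 1 = \left(-18\right) \left(-106\right) + 1 = 1908 + 1 = 1909$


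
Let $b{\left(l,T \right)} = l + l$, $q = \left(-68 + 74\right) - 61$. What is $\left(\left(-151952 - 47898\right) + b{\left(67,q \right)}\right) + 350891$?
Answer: $151175$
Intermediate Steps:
$q = -55$ ($q = 6 - 61 = -55$)
$b{\left(l,T \right)} = 2 l$
$\left(\left(-151952 - 47898\right) + b{\left(67,q \right)}\right) + 350891 = \left(\left(-151952 - 47898\right) + 2 \cdot 67\right) + 350891 = \left(-199850 + 134\right) + 350891 = -199716 + 350891 = 151175$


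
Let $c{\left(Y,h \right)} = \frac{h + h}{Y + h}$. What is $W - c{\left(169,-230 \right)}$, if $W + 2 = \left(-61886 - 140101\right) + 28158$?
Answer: $- \frac{10604151}{61} \approx -1.7384 \cdot 10^{5}$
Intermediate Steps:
$c{\left(Y,h \right)} = \frac{2 h}{Y + h}$
$W = -173831$ ($W = -2 + \left(\left(-61886 - 140101\right) + 28158\right) = -2 + \left(-201987 + 28158\right) = -2 - 173829 = -173831$)
$W - c{\left(169,-230 \right)} = -173831 - 2 \left(-230\right) \frac{1}{169 - 230} = -173831 - 2 \left(-230\right) \frac{1}{-61} = -173831 - 2 \left(-230\right) \left(- \frac{1}{61}\right) = -173831 - \frac{460}{61} = - \frac{10604151}{61}$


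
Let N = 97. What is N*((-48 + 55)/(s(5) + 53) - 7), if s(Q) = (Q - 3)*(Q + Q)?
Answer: -48888/73 ≈ -669.70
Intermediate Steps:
s(Q) = 2*Q*(-3 + Q) (s(Q) = (-3 + Q)*(2*Q) = 2*Q*(-3 + Q))
N*((-48 + 55)/(s(5) + 53) - 7) = 97*((-48 + 55)/(2*5*(-3 + 5) + 53) - 7) = 97*(7/(2*5*2 + 53) - 7) = 97*(7/(20 + 53) - 7) = 97*(7/73 - 7) = 97*(-504/73) = -48888/73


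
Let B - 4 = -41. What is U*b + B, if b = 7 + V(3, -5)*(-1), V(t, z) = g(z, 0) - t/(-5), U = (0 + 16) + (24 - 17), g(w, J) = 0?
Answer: 551/5 ≈ 110.20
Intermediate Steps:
B = -37 (B = 4 - 41 = -37)
U = 23 (U = 16 + 7 = 23)
V(t, z) = t/5 (V(t, z) = 0 - t/(-5) = 0 - t*(-1)/5 = 0 - (-1)*t/5 = 0 + t/5 = t/5)
b = 32/5 (b = 7 + ((1/5)*3)*(-1) = 7 + (3/5)*(-1) = 7 - 3/5 = 32/5 ≈ 6.4000)
U*b + B = 23*(32/5) - 37 = 736/5 - 37 = 551/5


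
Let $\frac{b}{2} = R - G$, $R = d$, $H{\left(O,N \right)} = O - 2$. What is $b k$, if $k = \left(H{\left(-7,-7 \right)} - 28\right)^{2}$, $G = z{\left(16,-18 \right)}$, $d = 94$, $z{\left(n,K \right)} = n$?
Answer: $213564$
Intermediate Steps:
$H{\left(O,N \right)} = -2 + O$
$G = 16$
$R = 94$
$b = 156$ ($b = 2 \left(94 - 16\right) = 2 \cdot 78 = 156$)
$k = 1369$ ($k = \left(\left(-2 - 7\right) - 28\right)^{2} = \left(-9 - 28\right)^{2} = \left(-37\right)^{2} = 1369$)
$b k = 156 \cdot 1369 = 213564$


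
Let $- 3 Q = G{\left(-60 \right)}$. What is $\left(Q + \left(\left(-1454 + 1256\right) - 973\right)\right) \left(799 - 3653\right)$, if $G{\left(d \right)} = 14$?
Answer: $\frac{10066058}{3} \approx 3.3554 \cdot 10^{6}$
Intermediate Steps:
$Q = - \frac{14}{3}$ ($Q = \left(- \frac{1}{3}\right) 14 = - \frac{14}{3} \approx -4.6667$)
$\left(Q + \left(\left(-1454 + 1256\right) - 973\right)\right) \left(799 - 3653\right) = \left(- \frac{14}{3} + \left(\left(-1454 + 1256\right) - 973\right)\right) \left(799 - 3653\right) = \left(- \frac{14}{3} - 1171\right) \left(-2854\right) = \left(- \frac{3527}{3}\right) \left(-2854\right) = \frac{10066058}{3}$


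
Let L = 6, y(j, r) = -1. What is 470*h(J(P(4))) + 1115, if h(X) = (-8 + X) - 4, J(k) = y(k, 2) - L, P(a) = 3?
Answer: -7815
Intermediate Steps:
J(k) = -7 (J(k) = -1 - 1*6 = -1 - 6 = -7)
h(X) = -12 + X
470*h(J(P(4))) + 1115 = 470*(-12 - 7) + 1115 = 470*(-19) + 1115 = -8930 + 1115 = -7815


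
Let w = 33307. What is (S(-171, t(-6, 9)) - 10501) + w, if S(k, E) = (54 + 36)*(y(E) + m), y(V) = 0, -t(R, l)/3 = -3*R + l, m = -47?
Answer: 18576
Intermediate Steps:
t(R, l) = -3*l + 9*R (t(R, l) = -3*(-3*R + l) = -3*(l - 3*R) = -3*l + 9*R)
S(k, E) = -4230 (S(k, E) = (54 + 36)*(0 - 47) = 90*(-47) = -4230)
(S(-171, t(-6, 9)) - 10501) + w = (-4230 - 10501) + 33307 = -14731 + 33307 = 18576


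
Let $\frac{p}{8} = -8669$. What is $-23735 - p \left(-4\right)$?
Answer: $-301143$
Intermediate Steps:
$p = -69352$ ($p = 8 \left(-8669\right) = -69352$)
$-23735 - p \left(-4\right) = -23735 - \left(-69352\right) \left(-4\right) = -23735 - 277408 = -301143$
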